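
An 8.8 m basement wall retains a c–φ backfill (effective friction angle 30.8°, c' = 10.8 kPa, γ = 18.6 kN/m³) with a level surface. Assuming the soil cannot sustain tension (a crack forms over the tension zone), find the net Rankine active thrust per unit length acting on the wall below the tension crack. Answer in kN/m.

137 kN/m

K_a = 0.3227; √K_a = 0.5681.
Tension-crack depth z_c = 2c/(γ√K_a) = 2×10.8/(18.6×0.5681) = 2.044 m.
σ_a at base = K_a γ H − 2c√K_a = 0.3227×18.6×8.8 − 2×10.8×0.5681 = 40.55 kPa.
P_a = ½ × 40.55 × (H − z_c) = 0.5×40.55×6.756 = 137.0 kN/m.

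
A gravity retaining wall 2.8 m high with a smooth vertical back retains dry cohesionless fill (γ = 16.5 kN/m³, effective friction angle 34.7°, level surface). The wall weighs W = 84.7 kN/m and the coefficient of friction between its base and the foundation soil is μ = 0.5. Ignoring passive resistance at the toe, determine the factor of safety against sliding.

K_a = tan²(45° − 34.7°/2) = 0.2745.
P_a = ½K_aγH² = 0.5×0.2745×16.5×2.8² = 17.75 kN/m, acting at H/3 = 0.9333 m above the base.
FS_sliding = μW / P_a = 0.5×84.7 / 17.75 = 2.386.

2.39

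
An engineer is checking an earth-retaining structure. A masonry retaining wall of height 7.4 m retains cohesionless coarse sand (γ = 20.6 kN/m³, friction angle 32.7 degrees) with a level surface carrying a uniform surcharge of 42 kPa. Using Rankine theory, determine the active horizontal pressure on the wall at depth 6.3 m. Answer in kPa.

K_a = (1 − sin φ)/(1 + sin φ) = 0.2985.
σ_v = γz + q = 20.6 × 6.3 + 42 = 171.8 kPa.
σ_h = K_a σ_v = 0.2985 × 171.8 = 51.28 kPa.

51.3 kPa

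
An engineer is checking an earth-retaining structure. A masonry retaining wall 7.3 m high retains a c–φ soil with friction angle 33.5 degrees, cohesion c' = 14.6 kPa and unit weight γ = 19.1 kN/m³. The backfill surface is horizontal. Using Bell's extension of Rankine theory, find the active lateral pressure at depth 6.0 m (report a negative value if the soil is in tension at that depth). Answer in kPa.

17.4 kPa

K_a = (1 − sin φ)/(1 + sin φ) = 0.2887.
σ_a = K_a γ z − 2c√K_a = 0.2887×19.1×6.0 − 2×14.6×0.5373 = 17.40 kPa.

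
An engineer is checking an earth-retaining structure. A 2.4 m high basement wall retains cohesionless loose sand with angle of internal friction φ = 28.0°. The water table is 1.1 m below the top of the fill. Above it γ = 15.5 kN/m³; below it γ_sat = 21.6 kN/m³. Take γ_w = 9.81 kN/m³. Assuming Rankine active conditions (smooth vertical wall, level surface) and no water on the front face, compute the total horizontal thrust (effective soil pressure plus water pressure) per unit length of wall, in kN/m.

23.3 kN/m

K_a = tan²(45° − φ/2) = 0.3610.
γ' = 21.6 − 9.81 = 11.79 kN/m³. Depth below WT = 1.3 m.
σ'_h at WT = K_a γ d_w = 6.156 kPa; at base = 6.156 + K_a γ' × 1.3 = 11.69 kPa.
P₁ (0–1.1 m) = ½×6.156×1.1 = 3.386. P₂ (1.1–2.4 m) = ½(6.156+11.69)×1.3 = 11.60.
P_w = ½ γ_w h₂² = 0.5×9.81×1.3² = 8.289. Total = 3.386+11.60+8.289 = 23.27 kN/m.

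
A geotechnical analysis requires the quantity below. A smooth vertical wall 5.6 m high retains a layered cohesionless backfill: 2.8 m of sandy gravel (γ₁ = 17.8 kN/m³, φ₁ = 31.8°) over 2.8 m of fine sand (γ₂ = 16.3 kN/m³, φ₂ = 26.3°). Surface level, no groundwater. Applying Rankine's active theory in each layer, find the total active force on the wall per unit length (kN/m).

K_a1 = tan²(45°−31.8°/2) = 0.3098; K_a2 = tan²(45°−26.3°/2) = 0.3859.
Layer 1: σ at base = K_a1 γ₁ h₁ = 15.44 kPa; P₁ = ½×15.44×2.8 = 21.62.
Layer 2: σ_v at top = γ₁h₁ = 49.84; σ_h top = K_a2×49.84 = 19.23; σ_h base = K_a2×(49.84+16.3×2.8) = 36.85.
P₂ = ½(19.23+36.85)×2.8 = 78.52. Total P_a = 21.62+78.52 = 100.1 kN/m.

100 kN/m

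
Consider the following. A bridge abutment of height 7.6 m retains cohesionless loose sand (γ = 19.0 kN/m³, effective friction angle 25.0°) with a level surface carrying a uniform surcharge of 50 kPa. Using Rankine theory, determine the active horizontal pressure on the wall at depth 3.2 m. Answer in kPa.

K_a = (1 − sin φ)/(1 + sin φ) = 0.4059.
σ_v = γz + q = 19.0 × 3.2 + 50 = 110.8 kPa.
σ_h = K_a σ_v = 0.4059 × 110.8 = 44.97 kPa.

45.0 kPa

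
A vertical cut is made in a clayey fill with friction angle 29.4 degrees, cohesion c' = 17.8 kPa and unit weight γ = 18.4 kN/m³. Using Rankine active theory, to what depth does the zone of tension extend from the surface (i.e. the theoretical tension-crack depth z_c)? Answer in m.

3.31 m

K_a = tan²(45° − 29.4°/2) = 0.3415; √K_a = 0.5844.
The active pressure is zero where K_a γ z = 2c√K_a, so z_c = 2c/(γ√K_a) = 2×17.8/(18.4×0.5844) = 3.311 m.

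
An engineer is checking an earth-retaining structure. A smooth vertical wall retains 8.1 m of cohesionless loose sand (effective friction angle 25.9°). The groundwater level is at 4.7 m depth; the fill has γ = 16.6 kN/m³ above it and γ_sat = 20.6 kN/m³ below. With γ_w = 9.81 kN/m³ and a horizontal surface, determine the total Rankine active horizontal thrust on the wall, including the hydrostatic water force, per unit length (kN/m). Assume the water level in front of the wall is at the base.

257 kN/m

K_a = tan²(45° − φ/2) = 0.3920.
γ' = 20.6 − 9.81 = 10.79 kN/m³. Depth below WT = 3.4 m.
σ'_h at WT = K_a γ d_w = 30.58 kPa; at base = 30.58 + K_a γ' × 3.4 = 44.96 kPa.
P₁ (0–4.7 m) = ½×30.58×4.7 = 71.87. P₂ (4.7–8.1 m) = ½(30.58+44.96)×3.4 = 128.4.
P_w = ½ γ_w h₂² = 0.5×9.81×3.4² = 56.70. Total = 71.87+128.4+56.70 = 257.0 kN/m.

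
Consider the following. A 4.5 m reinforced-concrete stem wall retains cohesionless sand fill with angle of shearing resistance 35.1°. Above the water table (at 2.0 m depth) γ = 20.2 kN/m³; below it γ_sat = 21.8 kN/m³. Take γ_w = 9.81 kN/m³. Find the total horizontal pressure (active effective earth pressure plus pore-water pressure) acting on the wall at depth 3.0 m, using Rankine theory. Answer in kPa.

K_a = (1 − sin φ)/(1 + sin φ) = 0.2698.
γ' = 21.8 − 9.81 = 11.99 kN/m³.
Effective vertical stress at 3.0 m: σ'_v = 20.2×2.0 + 11.99×1.00 = 52.39 kPa.
σ'_h = K_a σ'_v = 0.2698 × 52.39 = 14.14 kPa; u = γ_w × 1.00 = 9.810 kPa.
Total σ_h = 14.14 + 9.810 = 23.95 kPa.

23.9 kPa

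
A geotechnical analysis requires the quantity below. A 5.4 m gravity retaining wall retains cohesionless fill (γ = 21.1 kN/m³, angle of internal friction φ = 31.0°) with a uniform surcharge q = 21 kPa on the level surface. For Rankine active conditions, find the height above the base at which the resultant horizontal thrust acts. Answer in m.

K_a = 0.3201.
Triangular part P₁ = ½K_aγH² = 98.47 at H/3 = 1.800 m; rectangular part P₂ = K_a q H = 36.30 at H/2 = 2.700 m.
ȳ = (P₁·1.800 + P₂·2.700)/(P₁+P₂) = 2.042 m.

2.04 m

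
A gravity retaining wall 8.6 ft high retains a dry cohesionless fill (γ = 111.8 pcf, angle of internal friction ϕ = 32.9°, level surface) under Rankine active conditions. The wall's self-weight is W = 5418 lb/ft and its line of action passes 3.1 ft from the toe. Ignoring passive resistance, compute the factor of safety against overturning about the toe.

4.79

K_a = tan²(45° − 32.9°/2) = 0.2960.
P_a = ½K_aγH² = 0.5×0.2960×111.8×8.6² = 1224 lb/ft, acting at H/3 = 2.867 ft above the base.
Overturning moment M_o = P_a × H/3 = 1224 × 2.867 = 3508.
Resisting moment M_r = W × 3.1 = 5418 × 3.1 = 16800.
FS_overturning = M_r/M_o = 16800/3508 = 4.787.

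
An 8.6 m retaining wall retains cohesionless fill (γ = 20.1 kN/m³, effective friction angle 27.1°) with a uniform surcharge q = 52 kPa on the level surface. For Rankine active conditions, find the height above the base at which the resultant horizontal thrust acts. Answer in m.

3.41 m

K_a = 0.3741.
Triangular part P₁ = ½K_aγH² = 278.0 at H/3 = 2.867 m; rectangular part P₂ = K_a q H = 167.3 at H/2 = 4.300 m.
ȳ = (P₁·2.867 + P₂·4.300)/(P₁+P₂) = 3.405 m.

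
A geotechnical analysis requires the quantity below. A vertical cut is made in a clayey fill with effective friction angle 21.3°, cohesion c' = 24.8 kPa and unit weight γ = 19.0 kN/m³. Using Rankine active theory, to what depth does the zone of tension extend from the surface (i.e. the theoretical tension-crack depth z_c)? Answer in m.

K_a = tan²(45° − 21.3°/2) = 0.4671; √K_a = 0.6834.
The active pressure is zero where K_a γ z = 2c√K_a, so z_c = 2c/(γ√K_a) = 2×24.8/(19.0×0.6834) = 3.820 m.

3.82 m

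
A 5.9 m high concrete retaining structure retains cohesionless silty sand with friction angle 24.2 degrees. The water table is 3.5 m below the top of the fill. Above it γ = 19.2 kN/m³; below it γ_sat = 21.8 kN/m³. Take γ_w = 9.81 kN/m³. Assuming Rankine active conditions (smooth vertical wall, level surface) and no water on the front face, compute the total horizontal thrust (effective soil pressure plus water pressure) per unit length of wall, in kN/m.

159 kN/m

K_a = tan²(45° − φ/2) = 0.4185.
γ' = 21.8 − 9.81 = 11.99 kN/m³. Depth below WT = 2.4 m.
σ'_h at WT = K_a γ d_w = 28.12 kPa; at base = 28.12 + K_a γ' × 2.4 = 40.17 kPa.
P₁ (0–3.5 m) = ½×28.12×3.5 = 49.22. P₂ (3.5–5.9 m) = ½(28.12+40.17)×2.4 = 81.95.
P_w = ½ γ_w h₂² = 0.5×9.81×2.4² = 28.25. Total = 49.22+81.95+28.25 = 159.4 kN/m.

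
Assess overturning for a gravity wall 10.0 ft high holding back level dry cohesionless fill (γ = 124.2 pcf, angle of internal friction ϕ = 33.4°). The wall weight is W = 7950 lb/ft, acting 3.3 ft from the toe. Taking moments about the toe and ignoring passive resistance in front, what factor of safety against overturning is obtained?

4.37

K_a = tan²(45° − 33.4°/2) = 0.2899.
P_a = ½K_aγH² = 0.5×0.2899×124.2×10.0² = 1800 lb/ft, acting at H/3 = 3.333 ft above the base.
Overturning moment M_o = P_a × H/3 = 1800 × 3.333 = 6001.
Resisting moment M_r = W × 3.3 = 7950 × 3.3 = 26240.
FS_overturning = M_r/M_o = 26240/6001 = 4.371.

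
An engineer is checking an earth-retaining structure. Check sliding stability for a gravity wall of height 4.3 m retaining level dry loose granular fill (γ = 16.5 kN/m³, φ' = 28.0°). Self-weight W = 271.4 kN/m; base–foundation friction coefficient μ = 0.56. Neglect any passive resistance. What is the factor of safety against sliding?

K_a = tan²(45° − 28.0°/2) = 0.3610.
P_a = ½K_aγH² = 0.5×0.3610×16.5×4.3² = 55.07 kN/m, acting at H/3 = 1.433 m above the base.
FS_sliding = μW / P_a = 0.56×271.4 / 55.07 = 2.760.

2.76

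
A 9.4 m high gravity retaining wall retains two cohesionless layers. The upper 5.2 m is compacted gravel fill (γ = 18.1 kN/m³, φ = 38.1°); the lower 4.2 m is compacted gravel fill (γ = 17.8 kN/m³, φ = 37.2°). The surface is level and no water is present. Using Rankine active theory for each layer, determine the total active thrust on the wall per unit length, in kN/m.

K_a1 = tan²(45°−38.1°/2) = 0.2368; K_a2 = tan²(45°−37.2°/2) = 0.2464.
Layer 1: σ at base = K_a1 γ₁ h₁ = 22.29 kPa; P₁ = ½×22.29×5.2 = 57.96.
Layer 2: σ_v at top = γ₁h₁ = 94.12; σ_h top = K_a2×94.12 = 23.19; σ_h base = K_a2×(94.12+17.8×4.2) = 41.61.
P₂ = ½(23.19+41.61)×4.2 = 136.1. Total P_a = 57.96+136.1 = 194.1 kN/m.

194 kN/m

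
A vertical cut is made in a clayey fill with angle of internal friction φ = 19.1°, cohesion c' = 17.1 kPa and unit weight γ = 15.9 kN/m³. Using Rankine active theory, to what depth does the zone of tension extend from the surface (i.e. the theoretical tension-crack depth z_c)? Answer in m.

3.02 m

K_a = tan²(45° − 19.1°/2) = 0.5069; √K_a = 0.7120.
The active pressure is zero where K_a γ z = 2c√K_a, so z_c = 2c/(γ√K_a) = 2×17.1/(15.9×0.7120) = 3.021 m.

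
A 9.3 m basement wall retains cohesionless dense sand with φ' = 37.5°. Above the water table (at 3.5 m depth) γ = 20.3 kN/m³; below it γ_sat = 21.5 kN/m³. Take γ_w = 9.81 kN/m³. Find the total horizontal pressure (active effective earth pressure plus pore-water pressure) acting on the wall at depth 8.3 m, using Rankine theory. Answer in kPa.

K_a = (1 − sin φ)/(1 + sin φ) = 0.2432.
γ' = 21.5 − 9.81 = 11.69 kN/m³.
Effective vertical stress at 8.3 m: σ'_v = 20.3×3.5 + 11.69×4.80 = 127.2 kPa.
σ'_h = K_a σ'_v = 0.2432 × 127.2 = 30.92 kPa; u = γ_w × 4.80 = 47.09 kPa.
Total σ_h = 30.92 + 47.09 = 78.01 kPa.

78.0 kPa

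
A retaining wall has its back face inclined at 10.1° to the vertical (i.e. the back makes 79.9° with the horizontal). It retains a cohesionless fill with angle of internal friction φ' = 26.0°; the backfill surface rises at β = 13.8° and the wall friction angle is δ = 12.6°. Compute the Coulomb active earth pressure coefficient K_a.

K_a = sin²(α+φ) / [sin²α · sin(α−δ) · (1 + √{sin(φ+δ)sin(φ−β) / (sin(α−δ)sin(α+β))})²].
With α = 79.9°, φ = 26.0°, δ = 12.6°, β = 13.8°: K_a = 0.5444.

0.544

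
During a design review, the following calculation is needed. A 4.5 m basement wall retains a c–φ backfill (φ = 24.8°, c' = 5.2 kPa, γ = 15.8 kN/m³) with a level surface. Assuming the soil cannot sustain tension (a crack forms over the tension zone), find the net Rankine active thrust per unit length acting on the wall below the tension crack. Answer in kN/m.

K_a = 0.4090; √K_a = 0.6395.
Tension-crack depth z_c = 2c/(γ√K_a) = 2×5.2/(15.8×0.6395) = 1.029 m.
σ_a at base = K_a γ H − 2c√K_a = 0.4090×15.8×4.5 − 2×5.2×0.6395 = 22.43 kPa.
P_a = ½ × 22.43 × (H − z_c) = 0.5×22.43×3.471 = 38.92 kN/m.

38.9 kN/m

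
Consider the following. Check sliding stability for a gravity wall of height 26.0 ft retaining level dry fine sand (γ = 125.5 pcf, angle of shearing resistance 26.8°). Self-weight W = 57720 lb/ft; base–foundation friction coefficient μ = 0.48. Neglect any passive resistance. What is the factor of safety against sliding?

K_a = tan²(45° − 26.8°/2) = 0.3785.
P_a = ½K_aγH² = 0.5×0.3785×125.5×26.0² = 16050 lb/ft, acting at H/3 = 8.667 ft above the base.
FS_sliding = μW / P_a = 0.48×57720 / 16050 = 1.726.

1.73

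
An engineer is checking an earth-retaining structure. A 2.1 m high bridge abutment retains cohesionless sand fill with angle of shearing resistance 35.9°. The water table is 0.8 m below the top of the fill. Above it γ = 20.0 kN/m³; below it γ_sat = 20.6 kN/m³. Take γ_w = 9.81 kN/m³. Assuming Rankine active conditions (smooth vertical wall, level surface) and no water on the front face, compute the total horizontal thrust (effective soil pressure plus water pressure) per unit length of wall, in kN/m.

17.8 kN/m

K_a = tan²(45° − φ/2) = 0.2607.
γ' = 20.6 − 9.81 = 10.79 kN/m³. Depth below WT = 1.3 m.
σ'_h at WT = K_a γ d_w = 4.172 kPa; at base = 4.172 + K_a γ' × 1.3 = 7.829 kPa.
P₁ (0–0.8 m) = ½×4.172×0.8 = 1.669. P₂ (0.8–2.1 m) = ½(4.172+7.829)×1.3 = 7.801.
P_w = ½ γ_w h₂² = 0.5×9.81×1.3² = 8.289. Total = 1.669+7.801+8.289 = 17.76 kN/m.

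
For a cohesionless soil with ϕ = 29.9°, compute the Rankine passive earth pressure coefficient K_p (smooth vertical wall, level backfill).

2.99

K_p = (1 + sin φ)/(1 − sin φ) = tan²(45° + 29.9°/2) = 2.988.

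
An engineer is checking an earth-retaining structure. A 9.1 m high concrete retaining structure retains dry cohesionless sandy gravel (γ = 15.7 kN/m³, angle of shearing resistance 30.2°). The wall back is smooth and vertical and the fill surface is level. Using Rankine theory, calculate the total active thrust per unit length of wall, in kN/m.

K_a = tan²(45° − φ/2) = 0.3307.
P_a = ½ K_a γ H² = 0.5 × 0.3307 × 15.7 × 9.1² = 214.9 kN/m.

215 kN/m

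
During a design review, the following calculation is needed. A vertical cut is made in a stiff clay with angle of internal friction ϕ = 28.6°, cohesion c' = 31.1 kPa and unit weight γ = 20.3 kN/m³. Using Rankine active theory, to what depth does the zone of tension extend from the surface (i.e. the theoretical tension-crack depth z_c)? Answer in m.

5.16 m

K_a = tan²(45° − 28.6°/2) = 0.3525; √K_a = 0.5938.
The active pressure is zero where K_a γ z = 2c√K_a, so z_c = 2c/(γ√K_a) = 2×31.1/(20.3×0.5938) = 5.160 m.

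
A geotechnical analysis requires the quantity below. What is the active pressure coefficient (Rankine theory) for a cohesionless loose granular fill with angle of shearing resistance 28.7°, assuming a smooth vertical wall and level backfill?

0.351

K_a = (1 − sin φ)/(1 + sin φ) = (1 − sin 28.7°)/(1 + sin 28.7°) = 0.3511.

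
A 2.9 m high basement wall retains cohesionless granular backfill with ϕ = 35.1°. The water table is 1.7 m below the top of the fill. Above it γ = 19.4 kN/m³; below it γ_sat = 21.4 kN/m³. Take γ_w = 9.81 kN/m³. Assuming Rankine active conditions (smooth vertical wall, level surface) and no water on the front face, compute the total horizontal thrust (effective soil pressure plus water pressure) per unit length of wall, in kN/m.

K_a = tan²(45° − φ/2) = 0.2698.
γ' = 21.4 − 9.81 = 11.59 kN/m³. Depth below WT = 1.2 m.
σ'_h at WT = K_a γ d_w = 8.899 kPa; at base = 8.899 + K_a γ' × 1.2 = 12.65 kPa.
P₁ (0–1.7 m) = ½×8.899×1.7 = 7.564. P₂ (1.7–2.9 m) = ½(8.899+12.65)×1.2 = 12.93.
P_w = ½ γ_w h₂² = 0.5×9.81×1.2² = 7.063. Total = 7.564+12.93+7.063 = 27.56 kN/m.

27.6 kN/m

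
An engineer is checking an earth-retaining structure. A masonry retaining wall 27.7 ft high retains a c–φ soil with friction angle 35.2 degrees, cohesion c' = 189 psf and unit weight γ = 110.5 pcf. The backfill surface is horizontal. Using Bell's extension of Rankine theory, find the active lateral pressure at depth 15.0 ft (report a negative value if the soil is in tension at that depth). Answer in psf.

249 psf

K_a = (1 − sin φ)/(1 + sin φ) = 0.2687.
σ_a = K_a γ z − 2c√K_a = 0.2687×110.5×15.0 − 2×189×0.5184 = 249.4 psf.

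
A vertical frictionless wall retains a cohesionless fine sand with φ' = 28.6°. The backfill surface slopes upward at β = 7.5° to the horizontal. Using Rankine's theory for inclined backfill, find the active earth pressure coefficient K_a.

K_a = cos β · (cos β − √(cos²β − cos²φ)) / (cos β + √(cos²β − cos²φ)).
cos β = 0.9914, cos φ = 0.8780, √(cos²β − cos²φ) = 0.4606.
K_a = 0.9914 × (0.9914 − 0.4606)/(0.9914 + 0.4606) = 0.3625.

0.363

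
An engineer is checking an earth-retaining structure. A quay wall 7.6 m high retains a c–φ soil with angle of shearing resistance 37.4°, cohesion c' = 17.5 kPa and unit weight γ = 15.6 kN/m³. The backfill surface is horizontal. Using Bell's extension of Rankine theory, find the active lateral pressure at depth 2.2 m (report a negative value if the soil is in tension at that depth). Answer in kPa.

-8.91 kPa

K_a = (1 − sin φ)/(1 + sin φ) = 0.2443.
σ_a = K_a γ z − 2c√K_a = 0.2443×15.6×2.2 − 2×17.5×0.4942 = -8.915 kPa.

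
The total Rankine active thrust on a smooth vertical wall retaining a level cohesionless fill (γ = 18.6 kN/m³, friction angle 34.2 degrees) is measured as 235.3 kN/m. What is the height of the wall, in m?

K_a = 0.2803. P_a = ½ K_a γ H² ⇒ H = √(2P_a/(K_a γ)).
H = √(2×235.3/(0.2803×18.6)) = 9.500 m.

9.50 m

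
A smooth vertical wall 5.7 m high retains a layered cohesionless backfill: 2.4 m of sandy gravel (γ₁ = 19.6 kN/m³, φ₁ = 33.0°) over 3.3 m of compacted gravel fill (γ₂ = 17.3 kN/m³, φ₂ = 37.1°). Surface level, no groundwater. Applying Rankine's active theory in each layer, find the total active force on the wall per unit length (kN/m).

K_a1 = tan²(45°−33.0°/2) = 0.2948; K_a2 = tan²(45°−37.1°/2) = 0.2475.
Layer 1: σ at base = K_a1 γ₁ h₁ = 13.87 kPa; P₁ = ½×13.87×2.4 = 16.64.
Layer 2: σ_v at top = γ₁h₁ = 47.04; σ_h top = K_a2×47.04 = 11.64; σ_h base = K_a2×(47.04+17.3×3.3) = 25.77.
P₂ = ½(11.64+25.77)×3.3 = 61.73. Total P_a = 16.64+61.73 = 78.37 kN/m.

78.4 kN/m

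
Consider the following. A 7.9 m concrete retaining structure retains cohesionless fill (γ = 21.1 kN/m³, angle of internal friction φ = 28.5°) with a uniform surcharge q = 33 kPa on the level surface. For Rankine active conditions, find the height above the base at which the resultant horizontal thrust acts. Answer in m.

3.01 m

K_a = 0.3540.
Triangular part P₁ = ½K_aγH² = 233.1 at H/3 = 2.633 m; rectangular part P₂ = K_a q H = 92.27 at H/2 = 3.950 m.
ȳ = (P₁·2.633 + P₂·3.950)/(P₁+P₂) = 3.007 m.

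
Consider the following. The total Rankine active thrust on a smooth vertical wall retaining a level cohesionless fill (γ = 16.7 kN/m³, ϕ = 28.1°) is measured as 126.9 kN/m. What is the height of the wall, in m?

K_a = 0.3596. P_a = ½ K_a γ H² ⇒ H = √(2P_a/(K_a γ)).
H = √(2×126.9/(0.3596×16.7)) = 6.501 m.

6.50 m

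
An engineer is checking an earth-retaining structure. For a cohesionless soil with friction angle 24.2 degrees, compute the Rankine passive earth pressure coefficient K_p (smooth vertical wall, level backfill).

K_p = (1 + sin φ)/(1 − sin φ) = tan²(45° + 24.2°/2) = 2.389.

2.39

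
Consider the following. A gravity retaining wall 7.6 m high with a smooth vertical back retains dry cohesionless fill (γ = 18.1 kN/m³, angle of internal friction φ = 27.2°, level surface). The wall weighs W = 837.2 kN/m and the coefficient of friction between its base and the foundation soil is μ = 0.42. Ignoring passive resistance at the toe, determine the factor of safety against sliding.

K_a = tan²(45° − 27.2°/2) = 0.3726.
P_a = ½K_aγH² = 0.5×0.3726×18.1×7.6² = 194.8 kN/m, acting at H/3 = 2.533 m above the base.
FS_sliding = μW / P_a = 0.42×837.2 / 194.8 = 1.805.

1.81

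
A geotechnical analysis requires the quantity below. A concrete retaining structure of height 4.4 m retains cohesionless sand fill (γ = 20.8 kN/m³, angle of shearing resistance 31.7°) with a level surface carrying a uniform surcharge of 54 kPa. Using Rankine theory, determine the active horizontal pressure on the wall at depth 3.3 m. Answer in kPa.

38.1 kPa

K_a = (1 − sin φ)/(1 + sin φ) = 0.3111.
σ_v = γz + q = 20.8 × 3.3 + 54 = 122.6 kPa.
σ_h = K_a σ_v = 0.3111 × 122.6 = 38.15 kPa.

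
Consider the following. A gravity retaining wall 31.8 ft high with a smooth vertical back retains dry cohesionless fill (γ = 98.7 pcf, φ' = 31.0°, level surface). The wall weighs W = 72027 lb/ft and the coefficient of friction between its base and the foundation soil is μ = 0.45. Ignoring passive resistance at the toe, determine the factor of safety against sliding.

2.03

K_a = tan²(45° − 31.0°/2) = 0.3201.
P_a = ½K_aγH² = 0.5×0.3201×98.7×31.8² = 15970 lb/ft, acting at H/3 = 10.60 ft above the base.
FS_sliding = μW / P_a = 0.45×72027 / 15970 = 2.029.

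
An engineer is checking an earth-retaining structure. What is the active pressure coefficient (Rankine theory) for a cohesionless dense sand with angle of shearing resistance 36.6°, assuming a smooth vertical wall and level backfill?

K_a = (1 − sin φ)/(1 + sin φ) = (1 − sin 36.6°)/(1 + sin 36.6°) = 0.2530.

0.253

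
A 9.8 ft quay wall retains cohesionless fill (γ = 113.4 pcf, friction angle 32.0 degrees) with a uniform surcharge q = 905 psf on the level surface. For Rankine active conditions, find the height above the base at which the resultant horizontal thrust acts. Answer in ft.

4.28 ft

K_a = 0.3073.
Triangular part P₁ = ½K_aγH² = 1673 at H/3 = 3.267 ft; rectangular part P₂ = K_a q H = 2725 at H/2 = 4.900 ft.
ȳ = (P₁·3.267 + P₂·4.900)/(P₁+P₂) = 4.279 ft.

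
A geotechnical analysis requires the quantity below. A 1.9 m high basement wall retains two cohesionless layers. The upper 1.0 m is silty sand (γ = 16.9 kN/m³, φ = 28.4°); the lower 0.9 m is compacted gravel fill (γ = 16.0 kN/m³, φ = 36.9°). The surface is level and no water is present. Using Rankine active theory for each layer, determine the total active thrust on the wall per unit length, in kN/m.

8.42 kN/m

K_a1 = tan²(45°−28.4°/2) = 0.3554; K_a2 = tan²(45°−36.9°/2) = 0.2497.
Layer 1: σ at base = K_a1 γ₁ h₁ = 6.006 kPa; P₁ = ½×6.006×1.0 = 3.003.
Layer 2: σ_v at top = γ₁h₁ = 16.90; σ_h top = K_a2×16.90 = 4.219; σ_h base = K_a2×(16.90+16.0×0.9) = 7.815.
P₂ = ½(4.219+7.815)×0.9 = 5.415. Total P_a = 3.003+5.415 = 8.418 kN/m.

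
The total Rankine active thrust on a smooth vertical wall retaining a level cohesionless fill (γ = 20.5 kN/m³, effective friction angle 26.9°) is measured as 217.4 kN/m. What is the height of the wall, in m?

7.50 m

K_a = 0.3770. P_a = ½ K_a γ H² ⇒ H = √(2P_a/(K_a γ)).
H = √(2×217.4/(0.3770×20.5)) = 7.501 m.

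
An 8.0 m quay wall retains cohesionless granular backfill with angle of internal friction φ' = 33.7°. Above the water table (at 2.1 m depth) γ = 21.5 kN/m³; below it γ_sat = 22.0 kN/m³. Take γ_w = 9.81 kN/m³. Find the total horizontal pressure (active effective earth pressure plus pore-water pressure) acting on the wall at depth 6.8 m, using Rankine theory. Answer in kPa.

K_a = (1 − sin φ)/(1 + sin φ) = 0.2863.
γ' = 22.0 − 9.81 = 12.19 kN/m³.
Effective vertical stress at 6.8 m: σ'_v = 21.5×2.1 + 12.19×4.70 = 102.4 kPa.
σ'_h = K_a σ'_v = 0.2863 × 102.4 = 29.33 kPa; u = γ_w × 4.70 = 46.11 kPa.
Total σ_h = 29.33 + 46.11 = 75.44 kPa.

75.4 kPa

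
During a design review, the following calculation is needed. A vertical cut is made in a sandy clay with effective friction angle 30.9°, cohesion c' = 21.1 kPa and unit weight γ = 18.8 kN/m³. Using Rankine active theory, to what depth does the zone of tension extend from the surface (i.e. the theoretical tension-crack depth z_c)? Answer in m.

K_a = tan²(45° − 30.9°/2) = 0.3214; √K_a = 0.5669.
The active pressure is zero where K_a γ z = 2c√K_a, so z_c = 2c/(γ√K_a) = 2×21.1/(18.8×0.5669) = 3.959 m.

3.96 m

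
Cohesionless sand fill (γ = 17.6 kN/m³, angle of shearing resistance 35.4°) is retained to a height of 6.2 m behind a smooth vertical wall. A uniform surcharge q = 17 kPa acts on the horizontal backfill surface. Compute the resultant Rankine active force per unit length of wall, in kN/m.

118 kN/m

K_a = tan²(45° − φ/2) = 0.2664.
Soil triangle: ½ K_a γ H² = 0.5×0.2664×17.6×6.2² = 90.12 kN/m.
Surcharge rectangle: K_a q H = 0.2664×17×6.2 = 28.08 kN/m.
Total = 90.12 + 28.08 = 118.2 kN/m.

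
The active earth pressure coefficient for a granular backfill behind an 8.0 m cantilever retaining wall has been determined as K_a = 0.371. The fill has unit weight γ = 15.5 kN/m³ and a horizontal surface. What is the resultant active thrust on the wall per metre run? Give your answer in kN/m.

184 kN/m

P = ½ K_a γ H² = 0.5 × 0.371 × 15.5 × 8.0² = 184.0 kN/m.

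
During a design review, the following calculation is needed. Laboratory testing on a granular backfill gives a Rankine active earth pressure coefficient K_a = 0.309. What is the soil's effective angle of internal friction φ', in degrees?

K_a = tan²(45° − φ/2) ⇒ 45° − φ/2 = arctan(√0.309) = 29.07°.
φ = 2(45° − 29.07°) = 31.86°.

31.9°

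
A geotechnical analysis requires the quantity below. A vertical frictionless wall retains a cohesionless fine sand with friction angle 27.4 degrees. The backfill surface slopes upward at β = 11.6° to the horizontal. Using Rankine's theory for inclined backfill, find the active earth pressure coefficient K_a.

0.398

K_a = cos β · (cos β − √(cos²β − cos²φ)) / (cos β + √(cos²β − cos²φ)).
cos β = 0.9796, cos φ = 0.8878, √(cos²β − cos²φ) = 0.4139.
K_a = 0.9796 × (0.9796 − 0.4139)/(0.9796 + 0.4139) = 0.3976.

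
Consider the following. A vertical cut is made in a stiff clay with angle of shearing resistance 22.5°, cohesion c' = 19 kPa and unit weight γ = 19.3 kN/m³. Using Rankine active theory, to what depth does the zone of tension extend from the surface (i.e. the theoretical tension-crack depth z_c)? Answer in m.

K_a = tan²(45° − 22.5°/2) = 0.4465; √K_a = 0.6682.
The active pressure is zero where K_a γ z = 2c√K_a, so z_c = 2c/(γ√K_a) = 2×19/(19.3×0.6682) = 2.947 m.

2.95 m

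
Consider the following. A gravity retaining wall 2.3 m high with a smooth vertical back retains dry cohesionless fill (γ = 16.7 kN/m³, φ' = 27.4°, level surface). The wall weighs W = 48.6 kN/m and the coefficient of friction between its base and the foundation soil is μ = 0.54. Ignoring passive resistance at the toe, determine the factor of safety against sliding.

K_a = tan²(45° − 27.4°/2) = 0.3697.
P_a = ½K_aγH² = 0.5×0.3697×16.7×2.3² = 16.33 kN/m, acting at H/3 = 0.7667 m above the base.
FS_sliding = μW / P_a = 0.54×48.6 / 16.33 = 1.607.

1.61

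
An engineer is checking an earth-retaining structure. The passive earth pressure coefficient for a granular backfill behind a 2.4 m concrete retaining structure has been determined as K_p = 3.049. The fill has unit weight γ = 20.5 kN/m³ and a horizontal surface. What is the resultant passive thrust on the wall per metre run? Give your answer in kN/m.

180 kN/m

P = ½ K_p γ H² = 0.5 × 3.049 × 20.5 × 2.4² = 180.0 kN/m.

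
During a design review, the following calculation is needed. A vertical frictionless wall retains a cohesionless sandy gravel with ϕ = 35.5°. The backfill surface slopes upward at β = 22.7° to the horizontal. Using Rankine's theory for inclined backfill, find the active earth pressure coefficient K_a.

K_a = cos β · (cos β − √(cos²β − cos²φ)) / (cos β + √(cos²β − cos²φ)).
cos β = 0.9225, cos φ = 0.8141, √(cos²β − cos²φ) = 0.4339.
K_a = 0.9225 × (0.9225 − 0.4339)/(0.9225 + 0.4339) = 0.3323.

0.332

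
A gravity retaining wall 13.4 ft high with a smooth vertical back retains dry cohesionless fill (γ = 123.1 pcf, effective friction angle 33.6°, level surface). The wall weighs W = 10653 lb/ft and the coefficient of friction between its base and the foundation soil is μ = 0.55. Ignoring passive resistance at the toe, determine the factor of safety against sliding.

1.84

K_a = tan²(45° − 33.6°/2) = 0.2875.
P_a = ½K_aγH² = 0.5×0.2875×123.1×13.4² = 3177 lb/ft, acting at H/3 = 4.467 ft above the base.
FS_sliding = μW / P_a = 0.55×10653 / 3177 = 1.844.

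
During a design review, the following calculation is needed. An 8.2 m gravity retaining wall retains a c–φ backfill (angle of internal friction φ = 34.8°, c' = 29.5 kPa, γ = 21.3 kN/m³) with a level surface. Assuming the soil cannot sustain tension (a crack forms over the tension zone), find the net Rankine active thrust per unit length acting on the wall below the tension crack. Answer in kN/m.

24.5 kN/m

K_a = 0.2733; √K_a = 0.5228.
Tension-crack depth z_c = 2c/(γ√K_a) = 2×29.5/(21.3×0.5228) = 5.298 m.
σ_a at base = K_a γ H − 2c√K_a = 0.2733×21.3×8.2 − 2×29.5×0.5228 = 16.89 kPa.
P_a = ½ × 16.89 × (H − z_c) = 0.5×16.89×2.902 = 24.51 kN/m.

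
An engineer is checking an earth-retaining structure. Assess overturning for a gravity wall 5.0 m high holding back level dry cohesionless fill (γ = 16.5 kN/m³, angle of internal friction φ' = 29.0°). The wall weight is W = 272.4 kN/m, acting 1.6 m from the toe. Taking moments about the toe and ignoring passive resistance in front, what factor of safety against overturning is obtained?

3.65

K_a = tan²(45° − 29.0°/2) = 0.3470.
P_a = ½K_aγH² = 0.5×0.3470×16.5×5.0² = 71.56 kN/m, acting at H/3 = 1.667 m above the base.
Overturning moment M_o = P_a × H/3 = 71.56 × 1.667 = 119.3.
Resisting moment M_r = W × 1.6 = 272.4 × 1.6 = 435.8.
FS_overturning = M_r/M_o = 435.8/119.3 = 3.654.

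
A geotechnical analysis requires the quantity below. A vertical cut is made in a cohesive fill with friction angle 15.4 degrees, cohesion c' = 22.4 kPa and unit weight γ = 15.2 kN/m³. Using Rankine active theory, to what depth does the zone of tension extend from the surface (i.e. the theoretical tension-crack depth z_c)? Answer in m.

K_a = tan²(45° − 15.4°/2) = 0.5803; √K_a = 0.7618.
The active pressure is zero where K_a γ z = 2c√K_a, so z_c = 2c/(γ√K_a) = 2×22.4/(15.2×0.7618) = 3.869 m.

3.87 m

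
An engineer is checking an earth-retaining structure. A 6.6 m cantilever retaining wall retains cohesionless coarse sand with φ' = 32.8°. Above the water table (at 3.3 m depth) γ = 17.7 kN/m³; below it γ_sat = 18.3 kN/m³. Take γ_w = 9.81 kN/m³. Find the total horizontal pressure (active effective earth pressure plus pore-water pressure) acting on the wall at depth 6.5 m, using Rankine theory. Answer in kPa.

56.8 kPa

K_a = (1 − sin φ)/(1 + sin φ) = 0.2973.
γ' = 18.3 − 9.81 = 8.490 kN/m³.
Effective vertical stress at 6.5 m: σ'_v = 17.7×3.3 + 8.490×3.20 = 85.58 kPa.
σ'_h = K_a σ'_v = 0.2973 × 85.58 = 25.44 kPa; u = γ_w × 3.20 = 31.39 kPa.
Total σ_h = 25.44 + 31.39 = 56.83 kPa.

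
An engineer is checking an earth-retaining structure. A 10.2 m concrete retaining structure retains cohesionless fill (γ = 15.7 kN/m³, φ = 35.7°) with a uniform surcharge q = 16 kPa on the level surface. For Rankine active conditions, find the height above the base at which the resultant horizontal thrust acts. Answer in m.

K_a = 0.2630.
Triangular part P₁ = ½K_aγH² = 214.8 at H/3 = 3.400 m; rectangular part P₂ = K_a q H = 42.92 at H/2 = 5.100 m.
ȳ = (P₁·3.400 + P₂·5.100)/(P₁+P₂) = 3.683 m.

3.68 m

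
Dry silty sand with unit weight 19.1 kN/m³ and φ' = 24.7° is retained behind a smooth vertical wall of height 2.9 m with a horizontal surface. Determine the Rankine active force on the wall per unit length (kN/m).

33.0 kN/m

K_a = tan²(45° − φ/2) = 0.4106.
P_a = ½ K_a γ H² = 0.5 × 0.4106 × 19.1 × 2.9² = 32.98 kN/m.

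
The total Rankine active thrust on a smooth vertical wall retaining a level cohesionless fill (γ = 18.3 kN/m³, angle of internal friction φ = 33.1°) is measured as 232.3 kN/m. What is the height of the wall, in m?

9.30 m

K_a = 0.2936. P_a = ½ K_a γ H² ⇒ H = √(2P_a/(K_a γ)).
H = √(2×232.3/(0.2936×18.3)) = 9.299 m.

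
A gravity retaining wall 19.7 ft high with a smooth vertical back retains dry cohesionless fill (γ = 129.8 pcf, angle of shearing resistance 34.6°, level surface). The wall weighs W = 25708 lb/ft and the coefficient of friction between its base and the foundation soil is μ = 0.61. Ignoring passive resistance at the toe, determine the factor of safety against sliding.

2.26

K_a = tan²(45° − 34.6°/2) = 0.2756.
P_a = ½K_aγH² = 0.5×0.2756×129.8×19.7² = 6942 lb/ft, acting at H/3 = 6.567 ft above the base.
FS_sliding = μW / P_a = 0.61×25708 / 6942 = 2.259.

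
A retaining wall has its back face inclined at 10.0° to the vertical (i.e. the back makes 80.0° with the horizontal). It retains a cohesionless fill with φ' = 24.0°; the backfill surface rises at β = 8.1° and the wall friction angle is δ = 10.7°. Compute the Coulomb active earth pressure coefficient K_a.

0.523

K_a = sin²(α+φ) / [sin²α · sin(α−δ) · (1 + √{sin(φ+δ)sin(φ−β) / (sin(α−δ)sin(α+β))})²].
With α = 80.0°, φ = 24.0°, δ = 10.7°, β = 8.1°: K_a = 0.5231.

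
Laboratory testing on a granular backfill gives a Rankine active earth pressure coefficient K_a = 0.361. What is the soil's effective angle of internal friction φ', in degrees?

28.0°

K_a = tan²(45° − φ/2) ⇒ 45° − φ/2 = arctan(√0.361) = 31.00°.
φ = 2(45° − 31.00°) = 28.00°.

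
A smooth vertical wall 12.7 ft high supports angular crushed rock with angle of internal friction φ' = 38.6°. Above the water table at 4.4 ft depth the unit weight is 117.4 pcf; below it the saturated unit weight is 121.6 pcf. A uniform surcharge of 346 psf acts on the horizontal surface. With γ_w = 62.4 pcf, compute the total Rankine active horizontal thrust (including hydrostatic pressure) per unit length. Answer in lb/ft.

4900 lb/ft

K_a = tan²(45° − φ/2) = 0.2316.
γ' = 121.6 − 62.4 = 59.20 pcf. h₂ = H − d_w = 8.3 ft.
σ'_h: at surface K_a·q = 80.14; at WT K_a(q+γd_w) = 199.8; at base K_a(q+γd_w+γ'h₂) = 313.6 psf.
P₁ = ½(80.14+199.8)×4.4 = 615.8; P₂ = ½(199.8+313.6)×8.3 = 2131; P_w = ½γ_w h₂² = 2149.
Total = 615.8+2131+2149 = 4896 lb/ft.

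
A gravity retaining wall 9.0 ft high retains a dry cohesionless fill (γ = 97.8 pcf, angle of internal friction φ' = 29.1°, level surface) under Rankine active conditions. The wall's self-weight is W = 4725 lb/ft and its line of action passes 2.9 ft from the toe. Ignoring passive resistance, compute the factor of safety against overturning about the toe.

K_a = tan²(45° − 29.1°/2) = 0.3456.
P_a = ½K_aγH² = 0.5×0.3456×97.8×9.0² = 1369 lb/ft, acting at H/3 = 3.000 ft above the base.
Overturning moment M_o = P_a × H/3 = 1369 × 3.000 = 4107.
Resisting moment M_r = W × 2.9 = 4725 × 2.9 = 13700.
FS_overturning = M_r/M_o = 13700/4107 = 3.337.

3.34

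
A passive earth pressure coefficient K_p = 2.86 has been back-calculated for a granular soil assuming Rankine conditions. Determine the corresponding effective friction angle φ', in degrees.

28.8°

K_p = (1+sin φ)/(1−sin φ) ⇒ sin φ = (K_p − 1)/(K_p + 1) = 0.4819.
φ = arcsin(0.4819) = 28.81°.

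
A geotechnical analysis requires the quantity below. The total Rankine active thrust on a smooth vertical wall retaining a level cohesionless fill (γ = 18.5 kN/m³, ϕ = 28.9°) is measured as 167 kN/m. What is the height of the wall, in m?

7.20 m

K_a = 0.3484. P_a = ½ K_a γ H² ⇒ H = √(2P_a/(K_a γ)).
H = √(2×167/(0.3484×18.5)) = 7.199 m.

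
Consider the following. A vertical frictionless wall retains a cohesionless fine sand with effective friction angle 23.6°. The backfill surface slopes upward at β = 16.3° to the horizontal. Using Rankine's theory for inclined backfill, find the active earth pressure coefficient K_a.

0.520

K_a = cos β · (cos β − √(cos²β − cos²φ)) / (cos β + √(cos²β − cos²φ)).
cos β = 0.9598, cos φ = 0.9164, √(cos²β − cos²φ) = 0.2855.
K_a = 0.9598 × (0.9598 − 0.2855)/(0.9598 + 0.2855) = 0.5197.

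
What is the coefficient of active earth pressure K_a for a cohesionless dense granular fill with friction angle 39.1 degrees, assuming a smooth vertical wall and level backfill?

0.226

K_a = tan²(45° − φ/2) = tan²(25.45°) = 0.2265.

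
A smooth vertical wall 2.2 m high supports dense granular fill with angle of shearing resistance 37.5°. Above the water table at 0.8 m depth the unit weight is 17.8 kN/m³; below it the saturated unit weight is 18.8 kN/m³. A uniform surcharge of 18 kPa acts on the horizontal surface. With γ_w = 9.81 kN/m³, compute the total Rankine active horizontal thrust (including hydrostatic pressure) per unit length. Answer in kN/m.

27.6 kN/m

K_a = tan²(45° − φ/2) = 0.2432.
γ' = 18.8 − 9.81 = 8.990 kN/m³. h₂ = H − d_w = 1.4 m.
σ'_h: at surface K_a·q = 4.377; at WT K_a(q+γd_w) = 7.841; at base K_a(q+γd_w+γ'h₂) = 10.90 kPa.
P₁ = ½(4.377+7.841)×0.8 = 4.887; P₂ = ½(7.841+10.90)×1.4 = 13.12; P_w = ½γ_w h₂² = 9.614.
Total = 4.887+13.12+9.614 = 27.62 kN/m.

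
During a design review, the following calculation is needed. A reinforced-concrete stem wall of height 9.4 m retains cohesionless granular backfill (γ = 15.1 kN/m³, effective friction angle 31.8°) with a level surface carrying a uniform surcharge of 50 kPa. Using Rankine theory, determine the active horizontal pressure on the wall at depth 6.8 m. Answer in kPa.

K_a = (1 − sin φ)/(1 + sin φ) = 0.3098.
σ_v = γz + q = 15.1 × 6.8 + 50 = 152.7 kPa.
σ_h = K_a σ_v = 0.3098 × 152.7 = 47.30 kPa.

47.3 kPa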